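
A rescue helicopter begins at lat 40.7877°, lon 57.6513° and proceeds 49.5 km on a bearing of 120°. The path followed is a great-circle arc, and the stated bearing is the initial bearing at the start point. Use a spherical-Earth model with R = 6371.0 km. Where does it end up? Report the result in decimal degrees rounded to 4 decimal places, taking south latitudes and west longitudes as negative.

The arc subtends δ = 49.5/6371 = 0.007770 rad at the centre.
Start latitude φ₁ = 0.711880 rad; initial bearing θ = 2.094395 rad.
sin φ₂ = sin φ₁ cos δ + cos φ₁ sin δ cos θ = (0.653258)(0.999970) + (0.757135)(0.007770)(-0.500000) = 0.650297
φ₂ = asin(0.650297) = 0.707975 rad = 40.5640°.
Then Δλ = atan2(0.005094, 0.575158) = 0.008857 rad, from sin θ sin δ cos φ₁ over cos δ − sin φ₁ sin φ₂.
λ₂ = λ₁ + Δλ = 58.1588°.

latitude 40.5640°, longitude 58.1588°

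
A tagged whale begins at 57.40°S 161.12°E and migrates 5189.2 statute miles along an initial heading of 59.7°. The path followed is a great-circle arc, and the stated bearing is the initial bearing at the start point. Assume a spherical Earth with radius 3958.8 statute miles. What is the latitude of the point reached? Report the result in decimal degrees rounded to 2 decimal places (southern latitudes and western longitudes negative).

latitude 2.64°

Angular distance δ = d/R = 5189.2 / 3958.8 = 1.310801 rad.
With φ₁ = -57.40° = -1.001819 rad and θ = 59.7° = 1.041962 rad:
Applying the spherical law of cosines for sides, sin φ₂ = sin φ₁ cos δ + cos φ₁ sin δ cos θ = 0.046115, so φ₂ = 2.64°.
Δλ = atan2( sin θ sin δ cos φ₁ , cos δ − sin φ₁ sin φ₂ ) = atan2(0.449538, 0.295925) = 0.988617 rad = 56.64°.
λ₂ = 161.12° + 56.64° = 217.76°, normalized to (−180°, 180°] → -142.24°.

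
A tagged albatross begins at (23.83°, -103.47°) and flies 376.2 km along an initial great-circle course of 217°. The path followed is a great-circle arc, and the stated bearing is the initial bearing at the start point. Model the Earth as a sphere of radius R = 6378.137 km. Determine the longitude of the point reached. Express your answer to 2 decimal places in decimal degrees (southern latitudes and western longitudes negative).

longitude -105.65°

Central angle δ = d/R = 0.058983 rad.
Start latitude φ₁ = 0.415912 rad; initial bearing θ = 3.787364 rad.
Destination latitude: φ₂ = arcsin( sin φ₁ cos δ + cos φ₁ sin δ cos θ ) = arcsin(0.360257) = 21.12°.
Then Δλ = atan2(-0.032452, 0.852709) = -0.038039 rad, from sin θ sin δ cos φ₁ over cos δ − sin φ₁ sin φ₂.
λ₂ = -103.47° + -2.18° = -105.65°.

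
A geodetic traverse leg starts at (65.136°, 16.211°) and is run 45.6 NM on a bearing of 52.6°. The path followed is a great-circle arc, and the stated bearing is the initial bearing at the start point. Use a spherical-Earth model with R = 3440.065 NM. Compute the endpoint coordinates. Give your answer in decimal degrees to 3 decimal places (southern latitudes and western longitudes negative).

Angular distance δ = d/R = 45.6 / 3440.065 = 0.013256 rad.
Start latitude φ₁ = 1.136838 rad; initial bearing θ = 0.918043 rad.
Applying the spherical law of cosines for sides, sin φ₂ = sin φ₁ cos δ + cos φ₁ sin δ cos θ = 0.910614, so φ₂ = 65.590°.
Then Δλ = atan2(0.004428, 0.173705) = 0.025483 rad, from sin θ sin δ cos φ₁ over cos δ − sin φ₁ sin φ₂.
Hence λ₂ = 16.211° + 1.460° = 17.671°.

latitude 65.590°, longitude 17.671°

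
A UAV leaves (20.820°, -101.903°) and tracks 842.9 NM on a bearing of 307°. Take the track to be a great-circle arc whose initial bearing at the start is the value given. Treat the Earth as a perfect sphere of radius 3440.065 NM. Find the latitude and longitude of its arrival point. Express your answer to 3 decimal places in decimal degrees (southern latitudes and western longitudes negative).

latitude 28.769°, longitude -114.672°

The arc subtends δ = 842.9/3440.065 = 0.245024 rad at the centre.
Start latitude φ₁ = 0.363378 rad; initial bearing θ = 5.358161 rad.
sin φ₂ = sin φ₁ cos δ + cos φ₁ sin δ cos θ = (0.355433)(0.970131) + (0.934702)(0.242580)(0.601815) = 0.481272
φ₂ = asin(0.481272) = 0.502106 rad = 28.769°.
Then Δλ = atan2(-0.181083, 0.799071) = -0.222852 rad, from sin θ sin δ cos φ₁ over cos δ − sin φ₁ sin φ₂.
Hence λ₂ = -101.903° + -12.769° = -114.672°.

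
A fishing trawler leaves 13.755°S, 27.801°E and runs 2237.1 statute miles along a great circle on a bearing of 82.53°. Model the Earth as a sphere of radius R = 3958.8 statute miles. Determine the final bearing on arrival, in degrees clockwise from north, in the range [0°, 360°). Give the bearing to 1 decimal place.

δ = 2237.1/3958.8 = 0.565095 rad (32.3776°).
Start latitude φ₁ = -0.240070 rad; initial bearing θ = 1.440420 rad.
Destination latitude: φ₂ = arcsin( sin φ₁ cos δ + cos φ₁ sin δ cos θ ) = arcsin(-0.133184) = -7.654°.
For the longitude increment, Δλ = atan2( sin θ sin δ cos φ₁, cos δ − sin φ₁ sin φ₂ ) = atan2(0.515725, 0.812870) = 32.393°.
Hence λ₂ = 27.801° + 32.393° = 60.194°.
The forward bearing on arrival equals the back-azimuth from the destination plus 180°.
Back-azimuth from P₂ (-7.7°, 60.2°) to P₁ (-13.8°, 27.8°), with Δλ' = λ₁ − λ₂ = -32.4°: atan2( sin Δλ' cos φ₁ , cos φ₂ sin φ₁ − sin φ₂ cos φ₁ cos Δλ' ) = 256.3°.
Final bearing = (256.3° + 180°) mod 360° = 76.3°.

final bearing 76.3°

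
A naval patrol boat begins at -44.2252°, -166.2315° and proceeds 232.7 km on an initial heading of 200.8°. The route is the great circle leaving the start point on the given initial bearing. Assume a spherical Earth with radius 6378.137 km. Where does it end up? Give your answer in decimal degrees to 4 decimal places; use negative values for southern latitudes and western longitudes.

latitude -46.1744°, longitude -167.3033°

δ = 232.7/6378.137 = 0.036484 rad (2.0904°).
With φ₁ = -44.2252° = -0.771875 rad and θ = 200.8° = 3.504621 rad:
Destination latitude: φ₂ = arcsin( sin φ₁ cos δ + cos φ₁ sin δ cos θ ) = arcsin(-0.721451) = -46.1744°.
For the longitude increment, Δλ = atan2( sin θ sin δ cos φ₁, cos δ − sin φ₁ sin φ₂ ) = atan2(-0.009282, 0.496136) = -1.0718°.
λ₂ = λ₁ + Δλ = -167.3033°.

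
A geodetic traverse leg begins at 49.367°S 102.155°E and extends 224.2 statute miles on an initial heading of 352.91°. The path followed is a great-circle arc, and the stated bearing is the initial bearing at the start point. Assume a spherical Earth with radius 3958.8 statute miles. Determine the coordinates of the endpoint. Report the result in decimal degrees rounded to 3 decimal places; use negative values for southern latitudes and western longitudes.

latitude -46.145°, longitude 101.577°

Central angle δ = d/R = 0.056633 rad.
Converting: φ₁ = -0.861617 rad, θ = 6.159441 rad.
Applying the spherical law of cosines for sides, sin φ₂ = sin φ₁ cos δ + cos φ₁ sin δ cos θ = -0.721101, so φ₂ = -46.145°.
For the longitude increment, Δλ = atan2( sin θ sin δ cos φ₁, cos δ − sin φ₁ sin φ₂ ) = atan2(-0.004550, 0.451156) = -0.578°.
Hence λ₂ = 102.155° + -0.578° = 101.577°.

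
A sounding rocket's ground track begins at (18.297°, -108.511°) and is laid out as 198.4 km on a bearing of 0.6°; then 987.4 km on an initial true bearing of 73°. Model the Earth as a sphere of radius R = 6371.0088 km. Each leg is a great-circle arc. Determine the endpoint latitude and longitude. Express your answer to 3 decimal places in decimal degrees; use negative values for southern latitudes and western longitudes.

latitude 22.434°, longitude -99.301°

Apply the spherical direct solution leg by leg, carrying full precision between legs.
Leg 1: from (18.297°, -108.511°), δ = 198.4/6371.0088 = 0.031141 rad, θ = 0.6° → φ = 20.081°, λ = -108.491°.
Leg 2: from (20.081°, -108.491°), δ = 987.4/6371.0088 = 0.154983 rad, θ = 73° → φ = 22.434°, λ = -99.301°.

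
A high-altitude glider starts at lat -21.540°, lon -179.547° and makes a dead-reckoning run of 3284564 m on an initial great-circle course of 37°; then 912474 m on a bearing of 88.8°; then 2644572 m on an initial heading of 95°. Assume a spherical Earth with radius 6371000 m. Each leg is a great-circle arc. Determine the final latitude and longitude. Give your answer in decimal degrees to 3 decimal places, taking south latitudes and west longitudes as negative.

Apply the spherical direct solution leg by leg, carrying full precision between legs.
Leg 1: from (-21.540°, -179.547°), δ = 3284564/6371000 = 0.515549 rad, θ = 37° → φ = 2.683°, λ = -162.268°.
Leg 2: from (2.683°, -162.268°), δ = 912474/6371000 = 0.143223 rad, θ = 88.8° → φ = 2.827°, λ = -154.053°.
Leg 3: from (2.827°, -154.053°), δ = 2644572/6371000 = 0.415095 rad, θ = 95° → φ = 0.574°, λ = -130.365°.

latitude 0.574°, longitude -130.365°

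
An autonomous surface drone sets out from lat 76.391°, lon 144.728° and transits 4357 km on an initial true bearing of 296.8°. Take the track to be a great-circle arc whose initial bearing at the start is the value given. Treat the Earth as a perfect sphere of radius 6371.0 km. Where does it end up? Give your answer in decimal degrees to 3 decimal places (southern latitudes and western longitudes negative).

Central angle δ = d/R = 0.683880 rad.
With φ₁ = 76.391° = 1.333274 rad and θ = 296.8° = 5.180137 rad:
Destination latitude: φ₂ = arcsin( sin φ₁ cos δ + cos φ₁ sin δ cos θ ) = arcsin(0.820392) = 55.124°.
Δλ = atan2( sin θ sin δ cos φ₁ , cos δ − sin φ₁ sin φ₂ ) = atan2(-0.132692, -0.022232) = -1.736800 rad = -99.511°.
λ₂ = 144.728° + -99.511° = 45.217°.

latitude 55.124°, longitude 45.217°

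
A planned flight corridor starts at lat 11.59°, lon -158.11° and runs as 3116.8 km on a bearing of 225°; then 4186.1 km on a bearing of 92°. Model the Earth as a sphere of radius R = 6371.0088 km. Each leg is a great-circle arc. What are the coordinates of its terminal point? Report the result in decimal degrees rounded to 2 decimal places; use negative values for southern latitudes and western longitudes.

Apply the spherical direct solution leg by leg, carrying full precision between legs.
Leg 1: from (11.59°, -158.11°), δ = 3116.8/6371.0088 = 0.489216 rad, θ = 225° → φ = -8.52°, λ = -177.74°.
Leg 2: from (-8.52°, -177.74°), δ = 4186.1/6371.0088 = 0.657054 rad, θ = 92° → φ = -7.96°, λ = -139.69°.

latitude -7.96°, longitude -139.69°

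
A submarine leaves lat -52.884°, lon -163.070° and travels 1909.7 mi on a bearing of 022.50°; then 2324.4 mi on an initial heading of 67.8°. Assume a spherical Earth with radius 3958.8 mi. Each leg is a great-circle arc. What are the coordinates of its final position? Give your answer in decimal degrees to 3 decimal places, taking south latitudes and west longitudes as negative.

latitude -10.699°, longitude -120.152°

Apply the spherical direct solution leg by leg, carrying full precision between legs.
Leg 1: from (-52.884°, -163.070°), δ = 1909.7/3958.8 = 0.482394 rad, θ = 22.5° → φ = -26.602°, λ = -151.618°.
Leg 2: from (-26.602°, -151.618°), δ = 2324.4/3958.8 = 0.587148 rad, θ = 67.8° → φ = -10.699°, λ = -120.152°.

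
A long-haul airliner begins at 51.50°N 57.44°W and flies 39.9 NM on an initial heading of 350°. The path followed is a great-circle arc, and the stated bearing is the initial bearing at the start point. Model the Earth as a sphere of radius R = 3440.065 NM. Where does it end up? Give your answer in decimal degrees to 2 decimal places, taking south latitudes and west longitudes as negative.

δ = 39.9/3440.065 = 0.011599 rad (0.6646°).
Converting: φ₁ = 0.898845 rad, θ = 6.108652 rad.
Destination latitude: φ₂ = arcsin( sin φ₁ cos δ + cos φ₁ sin δ cos θ ) = arcsin(0.789666) = 52.15°.
Then Δλ = atan2(-0.001254, 0.381934) = -0.003283 rad, from sin θ sin δ cos φ₁ over cos δ − sin φ₁ sin φ₂.
λ₂ = -57.44° + -0.19° = -57.63°.

latitude 52.15°, longitude -57.63°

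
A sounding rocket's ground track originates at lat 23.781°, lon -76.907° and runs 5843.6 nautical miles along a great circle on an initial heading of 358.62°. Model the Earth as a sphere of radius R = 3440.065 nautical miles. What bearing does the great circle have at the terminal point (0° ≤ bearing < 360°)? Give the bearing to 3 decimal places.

Angular distance δ = d/R = 5843.6 / 3440.065 = 1.698689 rad.
Start latitude φ₁ = 0.415057 rad; initial bearing θ = 6.259100 rad.
sin φ₂ = sin φ₁ cos δ + cos φ₁ sin δ cos θ = (0.403242)(-0.127544) + (0.915093)(0.991833)(0.999710) = 0.855925
φ₂ = asin(0.855925) = 1.027338 rad = 58.862°.
For the longitude increment, Δλ = atan2( sin θ sin δ cos φ₁, cos δ − sin φ₁ sin φ₂ ) = atan2(-0.021858, -0.472689) = -177.352°.
λ₂ = -76.907° + -177.352° = -254.259°, normalized to (−180°, 180°] → 105.741°.
The forward bearing on arrival equals the back-azimuth from the destination plus 180°.
Back-azimuth from P₂ (58.862°, 105.741°) to P₁ (23.781°, -76.907°), with Δλ' = λ₁ − λ₂ = -182.648°: atan2( sin Δλ' cos φ₁ , cos φ₂ sin φ₁ − sin φ₂ cos φ₁ cos Δλ' ) = 2.443°.
Final bearing = (2.443° + 180°) mod 360° = 182.443°.

final bearing 182.443°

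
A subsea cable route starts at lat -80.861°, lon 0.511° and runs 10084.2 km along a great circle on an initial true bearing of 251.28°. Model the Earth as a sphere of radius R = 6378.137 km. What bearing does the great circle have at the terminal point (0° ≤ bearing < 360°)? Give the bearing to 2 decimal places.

final bearing 351.34°

Central angle δ = d/R = 1.581057 rad.
Start latitude φ₁ = -1.411291 rad; initial bearing θ = 4.385663 rad.
sin φ₂ = sin φ₁ cos δ + cos φ₁ sin δ cos θ = (-0.987306)(-0.010261) + (0.158830)(0.999947)(-0.320944) = -0.040842
φ₂ = asin(-0.040842) = -0.040854 rad = -2.341°.
For the longitude increment, Δλ = atan2( sin θ sin δ cos φ₁, cos δ − sin φ₁ sin φ₂ ) = atan2(-0.150420, -0.050585) = -108.587°.
λ₂ = 0.511° + -108.587° = -108.076°.
The forward bearing on arrival equals the back-azimuth from the destination plus 180°.
Back-azimuth from P₂ (-2.34°, -108.08°) to P₁ (-80.86°, 0.51°), with Δλ' = λ₁ − λ₂ = 108.59°: atan2( sin Δλ' cos φ₁ , cos φ₂ sin φ₁ − sin φ₂ cos φ₁ cos Δλ' ) = 171.34°.
Final bearing = (171.34° + 180°) mod 360° = 351.34°.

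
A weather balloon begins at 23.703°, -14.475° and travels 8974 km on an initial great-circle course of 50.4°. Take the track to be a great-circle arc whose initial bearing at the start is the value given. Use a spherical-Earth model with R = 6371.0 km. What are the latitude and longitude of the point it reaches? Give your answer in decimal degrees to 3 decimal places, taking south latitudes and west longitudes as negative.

latitude 39.860°, longitude 83.386°

δ = 8974/6371 = 1.408570 rad (80.7051°).
Start latitude φ₁ = 0.413695 rad; initial bearing θ = 0.879646 rad.
Destination latitude: φ₂ = arcsin( sin φ₁ cos δ + cos φ₁ sin δ cos θ ) = arcsin(0.640917) = 39.860°.
Δλ = atan2( sin θ sin δ cos φ₁ , cos δ − sin φ₁ sin φ₂ ) = atan2(0.696251, -0.096130) = 1.707998 rad = 97.861°.
Hence λ₂ = -14.475° + 97.861° = 83.386°.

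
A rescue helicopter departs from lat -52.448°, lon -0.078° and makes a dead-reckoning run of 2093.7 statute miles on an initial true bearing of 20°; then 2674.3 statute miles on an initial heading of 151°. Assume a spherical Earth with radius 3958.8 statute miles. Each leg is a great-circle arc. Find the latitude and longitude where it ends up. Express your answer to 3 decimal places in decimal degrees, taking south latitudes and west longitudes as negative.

Apply the spherical direct solution leg by leg, carrying full precision between legs.
Leg 1: from (-52.448°, -0.078°), δ = 2093.7/3958.8 = 0.528872 rad, θ = 20° → φ = -23.298°, λ = 10.752°.
Leg 2: from (-23.298°, 10.752°), δ = 2674.3/3958.8 = 0.675533 rad, θ = 151° → φ = -54.190°, λ = 41.959°.

latitude -54.190°, longitude 41.959°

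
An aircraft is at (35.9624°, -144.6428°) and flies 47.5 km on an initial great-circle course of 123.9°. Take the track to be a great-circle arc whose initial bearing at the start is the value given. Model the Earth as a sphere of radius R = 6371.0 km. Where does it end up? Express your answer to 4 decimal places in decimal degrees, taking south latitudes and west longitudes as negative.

latitude 35.7234°, longitude -144.2061°

The arc subtends δ = 47.5/6371 = 0.007456 rad at the centre.
With φ₁ = 35.9624° = 0.627662 rad and θ = 123.9° = 2.162463 rad:
Destination latitude: φ₂ = arcsin( sin φ₁ cos δ + cos φ₁ sin δ cos θ ) = arcsin(0.583872) = 35.7234°.
For the longitude increment, Δλ = atan2( sin θ sin δ cos φ₁, cos δ − sin φ₁ sin φ₂ ) = atan2(0.005009, 0.657091) = 0.4367°.
Hence λ₂ = -144.6428° + 0.4367° = -144.2061°.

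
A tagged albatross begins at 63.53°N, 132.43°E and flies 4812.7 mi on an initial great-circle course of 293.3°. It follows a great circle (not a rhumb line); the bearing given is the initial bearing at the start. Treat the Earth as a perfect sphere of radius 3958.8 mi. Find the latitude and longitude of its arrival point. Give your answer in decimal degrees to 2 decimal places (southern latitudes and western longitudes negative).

Angular distance δ = d/R = 4812.7 / 3958.8 = 1.215697 rad.
Start latitude φ₁ = 1.108808 rad; initial bearing θ = 5.119051 rad.
Destination latitude: φ₂ = arcsin( sin φ₁ cos δ + cos φ₁ sin δ cos θ ) = arcsin(0.476542) = 28.46°.
For the longitude increment, Δλ = atan2( sin θ sin δ cos φ₁, cos δ − sin φ₁ sin φ₂ ) = atan2(-0.383838, -0.078901) = -101.62°.
λ₂ = 132.43° + -101.62° = 30.81°.

latitude 28.46°, longitude 30.81°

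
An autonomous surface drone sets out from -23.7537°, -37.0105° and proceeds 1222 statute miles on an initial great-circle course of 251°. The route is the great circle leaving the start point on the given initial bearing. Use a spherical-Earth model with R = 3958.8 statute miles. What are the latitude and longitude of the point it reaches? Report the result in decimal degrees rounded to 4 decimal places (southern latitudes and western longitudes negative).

latitude -28.3135°, longitude -56.0539°

δ = 1222/3958.8 = 0.308679 rad (17.6860°).
Start latitude φ₁ = -0.414580 rad; initial bearing θ = 4.380776 rad.
sin φ₂ = sin φ₁ cos δ + cos φ₁ sin δ cos θ = (-0.402806)(0.952736) + (0.915285)(0.303801)(-0.325568) = -0.474296
φ₂ = asin(-0.474296) = -0.494165 rad = -28.3135°.
Then Δλ = atan2(-0.262915, 0.761686) = -0.332370 rad, from sin θ sin δ cos φ₁ over cos δ − sin φ₁ sin φ₂.
λ₂ = λ₁ + Δλ = -56.0539°.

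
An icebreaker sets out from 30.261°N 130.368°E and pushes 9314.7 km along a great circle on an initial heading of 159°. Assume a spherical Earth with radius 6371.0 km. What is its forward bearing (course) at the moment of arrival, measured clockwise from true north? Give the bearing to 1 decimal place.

δ = 9314.7/6371 = 1.462047 rad (83.7691°).
Start latitude φ₁ = 0.528154 rad; initial bearing θ = 2.775074 rad.
Applying the spherical law of cosines for sides, sin φ₂ = sin φ₁ cos δ + cos φ₁ sin δ cos θ = -0.746911, so φ₂ = -48.323°.
Δλ = atan2( sin θ sin δ cos φ₁ , cos δ − sin φ₁ sin φ₂ ) = atan2(0.307708, 0.484933) = 0.565427 rad = 32.397°.
Hence λ₂ = 130.368° + 32.397° = 162.765°.
The forward bearing on arrival equals the back-azimuth from the destination plus 180°.
Back-azimuth from P₂ (-48.3°, 162.8°) to P₁ (30.3°, 130.4°), with Δλ' = λ₁ − λ₂ = -32.4°: atan2( sin Δλ' cos φ₁ , cos φ₂ sin φ₁ − sin φ₂ cos φ₁ cos Δλ' ) = 332.3°.
Final bearing = (332.3° + 180°) mod 360° = 152.3°.

final bearing 152.3°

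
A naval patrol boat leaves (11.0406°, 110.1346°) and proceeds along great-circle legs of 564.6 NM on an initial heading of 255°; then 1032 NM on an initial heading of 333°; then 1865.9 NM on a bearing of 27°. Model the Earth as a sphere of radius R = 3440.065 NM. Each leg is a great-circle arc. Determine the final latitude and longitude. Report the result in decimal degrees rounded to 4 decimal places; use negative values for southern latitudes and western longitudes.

latitude 49.9031°, longitude 113.8672°

Apply the spherical direct solution leg by leg, carrying full precision between legs.
Leg 1: from (11.0406°, 110.1346°), δ = 564.6/3440.065 = 0.164125 rad, θ = 255° → φ = 8.4778°, λ = 100.9529°.
Leg 2: from (8.4778°, 100.9529°), δ = 1032/3440.065 = 0.299994 rad, θ = 333° → φ = 23.6576°, λ = 92.5305°.
Leg 3: from (23.6576°, 92.5305°), δ = 1865.9/3440.065 = 0.542403 rad, θ = 27° → φ = 49.9031°, λ = 113.8672°.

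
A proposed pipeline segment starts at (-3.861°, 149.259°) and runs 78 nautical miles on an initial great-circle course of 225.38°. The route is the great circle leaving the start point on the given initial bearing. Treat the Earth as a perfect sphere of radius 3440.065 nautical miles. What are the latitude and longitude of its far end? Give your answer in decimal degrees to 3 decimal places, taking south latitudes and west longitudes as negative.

latitude -4.773°, longitude 148.331°

δ = 78/3440.065 = 0.022674 rad (1.2991°).
Converting: φ₁ = -0.067387 rad, θ = 3.933623 rad.
sin φ₂ = sin φ₁ cos δ + cos φ₁ sin δ cos θ = (-0.067336)(0.999743) + (0.997730)(0.022672)(-0.702402) = -0.083208
φ₂ = asin(-0.083208) = -0.083304 rad = -4.773°.
Δλ = atan2( sin θ sin δ cos φ₁ , cos δ − sin φ₁ sin φ₂ ) = atan2(-0.016101, 0.994140) = -0.016194 rad = -0.928°.
λ₂ = λ₁ + Δλ = 148.331°.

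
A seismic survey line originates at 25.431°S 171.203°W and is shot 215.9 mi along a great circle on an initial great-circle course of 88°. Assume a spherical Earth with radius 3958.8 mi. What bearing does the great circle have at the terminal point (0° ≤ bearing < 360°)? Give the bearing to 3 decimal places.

Central angle δ = d/R = 0.054537 rad.
Start latitude φ₁ = -0.443855 rad; initial bearing θ = 1.535890 rad.
sin φ₂ = sin φ₁ cos δ + cos φ₁ sin δ cos θ = (-0.429424)(0.998513) + (0.903103)(0.054510)(0.034899) = -0.427067
φ₂ = asin(-0.427067) = -0.441247 rad = -25.282°.
Δλ = atan2( sin θ sin δ cos φ₁ , cos δ − sin φ₁ sin φ₂ ) = atan2(0.049198, 0.815120) = 0.060283 rad = 3.454°.
λ₂ = λ₁ + Δλ = -167.749°.
The forward bearing on arrival equals the back-azimuth from the destination plus 180°.
Back-azimuth from P₂ (-25.282°, -167.749°) to P₁ (-25.431°, -171.203°), with Δλ' = λ₁ − λ₂ = -3.454°: atan2( sin Δλ' cos φ₁ , cos φ₂ sin φ₁ − sin φ₂ cos φ₁ cos Δλ' ) = 266.520°.
Final bearing = (266.520° + 180°) mod 360° = 86.520°.

final bearing 86.520°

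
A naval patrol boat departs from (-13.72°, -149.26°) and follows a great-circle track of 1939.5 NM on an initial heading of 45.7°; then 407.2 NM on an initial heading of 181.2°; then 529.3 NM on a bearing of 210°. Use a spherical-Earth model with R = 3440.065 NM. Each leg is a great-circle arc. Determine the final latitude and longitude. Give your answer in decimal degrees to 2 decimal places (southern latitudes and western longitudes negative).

latitude -5.09°, longitude -131.01°

Apply the spherical direct solution leg by leg, carrying full precision between legs.
Leg 1: from (-13.72°, -149.26°), δ = 1939.5/3440.065 = 0.563797 rad, θ = 45.7° → φ = 9.33°, λ = -126.46°.
Leg 2: from (9.33°, -126.46°), δ = 407.2/3440.065 = 0.118370 rad, θ = 181.2° → φ = 2.55°, λ = -126.60°.
Leg 3: from (2.55°, -126.60°), δ = 529.3/3440.065 = 0.153863 rad, θ = 210° → φ = -5.09°, λ = -131.01°.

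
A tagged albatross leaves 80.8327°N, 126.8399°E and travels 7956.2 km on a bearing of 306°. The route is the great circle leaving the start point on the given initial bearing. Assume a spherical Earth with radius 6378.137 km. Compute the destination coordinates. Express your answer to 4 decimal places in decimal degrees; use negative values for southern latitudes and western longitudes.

latitude 23.7348°, longitude 3.7652°

Central angle δ = d/R = 1.247418 rad.
With φ₁ = 80.8327° = 1.410797 rad and θ = 306° = 5.340708 rad:
Applying the spherical law of cosines for sides, sin φ₂ = sin φ₁ cos δ + cos φ₁ sin δ cos θ = 0.402504, so φ₂ = 23.7348°.
Then Δλ = atan2(-0.122210, -0.079591) = -2.148059 rad, from sin θ sin δ cos φ₁ over cos δ − sin φ₁ sin φ₂.
λ₂ = 126.8399° + -123.0747° = 3.7652°.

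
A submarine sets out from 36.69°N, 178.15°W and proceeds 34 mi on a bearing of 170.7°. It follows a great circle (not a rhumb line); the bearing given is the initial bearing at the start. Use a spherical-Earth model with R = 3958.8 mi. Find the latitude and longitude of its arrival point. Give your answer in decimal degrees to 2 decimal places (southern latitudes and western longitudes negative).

latitude 36.20°, longitude -178.05°

The arc subtends δ = 34/3958.8 = 0.008588 rad at the centre.
Converting: φ₁ = 0.640361 rad, θ = 2.979277 rad.
Destination latitude: φ₂ = arcsin( sin φ₁ cos δ + cos φ₁ sin δ cos θ ) = arcsin(0.590667) = 36.20°.
Then Δλ = atan2(0.001113, 0.647048) = 0.001720 rad, from sin θ sin δ cos φ₁ over cos δ − sin φ₁ sin φ₂.
λ₂ = -178.15° + 0.10° = -178.05°.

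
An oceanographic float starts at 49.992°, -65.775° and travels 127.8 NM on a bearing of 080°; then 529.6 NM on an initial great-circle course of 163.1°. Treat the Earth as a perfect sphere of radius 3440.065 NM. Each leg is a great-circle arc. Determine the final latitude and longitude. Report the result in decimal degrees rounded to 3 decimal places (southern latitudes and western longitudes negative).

Apply the spherical direct solution leg by leg, carrying full precision between legs.
Leg 1: from (49.992°, -65.775°), δ = 127.8/3440.065 = 0.037150 rad, θ = 80° → φ = 50.316°, λ = -62.491°.
Leg 2: from (50.316°, -62.491°), δ = 529.6/3440.065 = 0.153951 rad, θ = 163.1° → φ = 41.819°, λ = -59.062°.

latitude 41.819°, longitude -59.062°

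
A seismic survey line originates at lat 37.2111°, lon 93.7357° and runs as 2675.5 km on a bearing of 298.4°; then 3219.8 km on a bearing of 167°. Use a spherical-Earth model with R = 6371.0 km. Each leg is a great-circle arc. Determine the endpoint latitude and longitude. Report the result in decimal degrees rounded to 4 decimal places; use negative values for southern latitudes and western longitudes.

Apply the spherical direct solution leg by leg, carrying full precision between legs.
Leg 1: from (37.2111°, 93.7357°), δ = 2675.5/6371 = 0.419950 rad, θ = 298.4° → φ = 44.9626°, λ = 63.2801°.
Leg 2: from (44.9626°, 63.2801°), δ = 3219.8/6371 = 0.505384 rad, θ = 167° → φ = 16.5303°, λ = 69.8032°.

latitude 16.5303°, longitude 69.8032°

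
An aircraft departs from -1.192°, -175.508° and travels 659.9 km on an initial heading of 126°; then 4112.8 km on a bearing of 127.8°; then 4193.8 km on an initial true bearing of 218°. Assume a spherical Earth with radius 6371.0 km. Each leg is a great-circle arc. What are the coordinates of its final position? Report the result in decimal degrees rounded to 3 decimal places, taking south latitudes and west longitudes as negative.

latitude -50.970°, longitude -175.605°

Apply the spherical direct solution leg by leg, carrying full precision between legs.
Leg 1: from (-1.192°, -175.508°), δ = 659.9/6371 = 0.103579 rad, θ = 126° → φ = -4.672°, λ = -170.694°.
Leg 2: from (-4.672°, -170.694°), δ = 4112.8/6371 = 0.645550 rad, θ = 127.8° → φ = -25.632°, λ = -138.872°.
Leg 3: from (-25.632°, -138.872°), δ = 4193.8/6371 = 0.658264 rad, θ = 218° → φ = -50.970°, λ = -175.605°.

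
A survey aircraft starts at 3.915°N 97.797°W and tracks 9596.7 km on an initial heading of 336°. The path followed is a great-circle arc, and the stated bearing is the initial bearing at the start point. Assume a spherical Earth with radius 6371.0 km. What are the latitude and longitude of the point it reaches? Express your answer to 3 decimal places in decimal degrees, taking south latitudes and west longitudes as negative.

latitude 66.053°, longitude 172.492°

Angular distance δ = d/R = 9596.7 / 6371 = 1.506310 rad.
Start latitude φ₁ = 0.068330 rad; initial bearing θ = 5.864306 rad.
Applying the spherical law of cosines for sides, sin φ₂ = sin φ₁ cos δ + cos φ₁ sin δ cos θ = 0.913919, so φ₂ = 66.053°.
Δλ = atan2( sin θ sin δ cos φ₁ , cos δ − sin φ₁ sin φ₂ ) = atan2(-0.404944, 0.002043) = -1.565752 rad = -89.711°.
λ₂ = -97.797° + -89.711° = -187.508°, normalized to (−180°, 180°] → 172.492°.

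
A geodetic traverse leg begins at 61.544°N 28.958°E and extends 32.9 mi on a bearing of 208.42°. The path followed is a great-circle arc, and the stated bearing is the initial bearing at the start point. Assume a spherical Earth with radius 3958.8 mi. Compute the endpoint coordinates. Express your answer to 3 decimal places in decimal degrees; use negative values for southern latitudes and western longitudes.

latitude 61.124°, longitude 28.489°

Angular distance δ = d/R = 32.9 / 3958.8 = 0.008311 rad.
With φ₁ = 61.544° = 1.074145 rad and θ = 208.42° = 3.637615 rad:
Destination latitude: φ₂ = arcsin( sin φ₁ cos δ + cos φ₁ sin δ cos θ ) = arcsin(0.875670) = 61.124°.
For the longitude increment, Δλ = atan2( sin θ sin δ cos φ₁, cos δ − sin φ₁ sin φ₂ ) = atan2(-0.001885, 0.230091) = -0.469°.
λ₂ = 28.958° + -0.469° = 28.489°.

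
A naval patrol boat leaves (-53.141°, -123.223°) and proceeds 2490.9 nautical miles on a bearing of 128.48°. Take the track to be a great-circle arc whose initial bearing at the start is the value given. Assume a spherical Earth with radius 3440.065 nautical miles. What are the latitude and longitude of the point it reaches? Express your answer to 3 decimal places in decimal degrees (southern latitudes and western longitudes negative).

latitude -57.847°, longitude -46.204°

The arc subtends δ = 2490.9/3440.065 = 0.724085 rad at the centre.
Start latitude φ₁ = -0.927485 rad; initial bearing θ = 2.242399 rad.
sin φ₂ = sin φ₁ cos δ + cos φ₁ sin δ cos θ = (-0.800114)(0.749106) + (0.599848)(0.662450)(-0.622241) = -0.846630
φ₂ = asin(-0.846630) = -1.009620 rad = -57.847°.
Then Δλ = atan2(0.311071, 0.071705) = 1.344243 rad, from sin θ sin δ cos φ₁ over cos δ − sin φ₁ sin φ₂.
Hence λ₂ = -123.223° + 77.019° = -46.204°.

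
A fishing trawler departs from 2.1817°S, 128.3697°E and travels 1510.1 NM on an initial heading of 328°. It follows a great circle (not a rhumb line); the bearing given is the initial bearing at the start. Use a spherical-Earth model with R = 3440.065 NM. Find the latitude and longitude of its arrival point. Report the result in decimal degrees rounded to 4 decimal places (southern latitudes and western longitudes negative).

latitude 19.0086°, longitude 114.5887°

Central angle δ = d/R = 0.438974 rad.
Converting: φ₁ = -0.038078 rad, θ = 5.724680 rad.
Applying the spherical law of cosines for sides, sin φ₂ = sin φ₁ cos δ + cos φ₁ sin δ cos θ = 0.325709, so φ₂ = 19.0086°.
Then Δλ = atan2(-0.225058, 0.917587) = -0.240524 rad, from sin θ sin δ cos φ₁ over cos δ − sin φ₁ sin φ₂.
Hence λ₂ = 128.3697° + -13.7810° = 114.5887°.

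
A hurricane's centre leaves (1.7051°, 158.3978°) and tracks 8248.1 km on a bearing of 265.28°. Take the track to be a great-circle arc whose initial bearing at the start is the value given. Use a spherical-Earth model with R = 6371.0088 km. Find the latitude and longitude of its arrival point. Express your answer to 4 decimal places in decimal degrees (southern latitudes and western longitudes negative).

Central angle δ = d/R = 1.294630 rad.
Converting: φ₁ = 0.029760 rad, θ = 4.630009 rad.
sin φ₂ = sin φ₁ cos δ + cos φ₁ sin δ cos θ = (0.029755)(0.272669) + (0.999557)(0.962108)(-0.082286) = -0.071020
φ₂ = asin(-0.071020) = -0.071080 rad = -4.0726°.
For the longitude increment, Δλ = atan2( sin θ sin δ cos φ₁, cos δ − sin φ₁ sin φ₂ ) = atan2(-0.958421, 0.274782) = -74.0022°.
Hence λ₂ = 158.3978° + -74.0022° = 84.3956°.

latitude -4.0726°, longitude 84.3956°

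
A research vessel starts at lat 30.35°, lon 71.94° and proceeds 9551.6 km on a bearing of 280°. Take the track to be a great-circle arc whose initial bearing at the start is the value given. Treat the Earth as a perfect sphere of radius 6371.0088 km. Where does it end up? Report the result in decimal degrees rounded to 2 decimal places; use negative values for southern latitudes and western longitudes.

latitude 10.70°, longitude -19.57°

Central angle δ = d/R = 1.499229 rad.
Start latitude φ₁ = 0.529707 rad; initial bearing θ = 4.886922 rad.
Destination latitude: φ₂ = arcsin( sin φ₁ cos δ + cos φ₁ sin δ cos θ ) = arcsin(0.185598) = 10.70°.
Then Δλ = atan2(-0.847669, -0.022273) = -1.597065 rad, from sin θ sin δ cos φ₁ over cos δ − sin φ₁ sin φ₂.
λ₂ = λ₁ + Δλ = -19.57°.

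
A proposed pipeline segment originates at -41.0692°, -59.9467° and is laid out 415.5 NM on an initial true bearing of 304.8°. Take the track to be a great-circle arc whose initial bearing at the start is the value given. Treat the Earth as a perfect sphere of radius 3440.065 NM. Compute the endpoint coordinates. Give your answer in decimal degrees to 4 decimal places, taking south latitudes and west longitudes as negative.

δ = 415.5/3440.065 = 0.120783 rad (6.9203°).
Converting: φ₁ = -0.716793 rad, θ = 5.319764 rad.
Applying the spherical law of cosines for sides, sin φ₂ = sin φ₁ cos δ + cos φ₁ sin δ cos θ = -0.600341, so φ₂ = -36.8943°.
Δλ = atan2( sin θ sin δ cos φ₁ , cos δ − sin φ₁ sin φ₂ ) = atan2(-0.074592, 0.598309) = -0.124032 rad = -7.1065°.
λ₂ = -59.9467° + -7.1065° = -67.0532°.

latitude -36.8943°, longitude -67.0532°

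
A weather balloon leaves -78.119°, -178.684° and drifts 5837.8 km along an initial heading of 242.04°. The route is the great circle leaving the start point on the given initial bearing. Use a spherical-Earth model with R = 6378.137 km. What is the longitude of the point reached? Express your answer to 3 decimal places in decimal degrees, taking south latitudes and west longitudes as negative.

δ = 5837.8/6378.137 = 0.915283 rad (52.4418°).
Converting: φ₁ = -1.363434 rad, θ = 4.224395 rad.
Destination latitude: φ₂ = arcsin( sin φ₁ cos δ + cos φ₁ sin δ cos θ ) = arcsin(-0.673029) = -42.301°.
Then Δλ = atan2(-0.144158, -0.049044) = -1.898726 rad, from sin θ sin δ cos φ₁ over cos δ − sin φ₁ sin φ₂.
λ₂ = -178.684° + -108.789° = -287.473°, normalized to (−180°, 180°] → 72.527°.

longitude 72.527°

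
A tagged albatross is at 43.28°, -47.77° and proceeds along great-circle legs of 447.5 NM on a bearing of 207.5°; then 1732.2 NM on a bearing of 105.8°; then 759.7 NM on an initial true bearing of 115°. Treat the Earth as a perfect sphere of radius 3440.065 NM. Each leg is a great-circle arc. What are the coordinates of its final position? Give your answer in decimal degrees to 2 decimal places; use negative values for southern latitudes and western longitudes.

Apply the spherical direct solution leg by leg, carrying full precision between legs.
Leg 1: from (43.28°, -47.77°), δ = 447.5/3440.065 = 0.130085 rad, θ = 207.5° → φ = 36.58°, λ = -52.05°.
Leg 2: from (36.58°, -52.05°), δ = 1732.2/3440.065 = 0.503537 rad, θ = 105.8° → φ = 24.62°, λ = -21.34°.
Leg 3: from (24.62°, -21.34°), δ = 759.7/3440.065 = 0.220839 rad, θ = 115° → φ = 18.80°, λ = -9.23°.

latitude 18.80°, longitude -9.23°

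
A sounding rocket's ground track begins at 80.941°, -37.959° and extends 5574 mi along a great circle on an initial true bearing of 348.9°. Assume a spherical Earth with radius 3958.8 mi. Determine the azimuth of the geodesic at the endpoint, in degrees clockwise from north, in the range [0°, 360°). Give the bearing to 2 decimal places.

final bearing 181.83°

The arc subtends δ = 5574/3958.8 = 1.408002 rad at the centre.
With φ₁ = 80.941° = 1.412687 rad and θ = 348.9° = 6.089454 rad:
sin φ₂ = sin φ₁ cos δ + cos φ₁ sin δ cos θ = (0.987527)(0.162076) + (0.157451)(0.986778)(0.981293) = 0.312517
φ₂ = asin(0.312517) = 0.317842 rad = 18.211°.
Then Δλ = atan2(-0.029912, -0.146543) = -2.940241 rad, from sin θ sin δ cos φ₁ over cos δ − sin φ₁ sin φ₂.
λ₂ = -37.959° + -168.463° = -206.422°, normalized to (−180°, 180°] → 153.578°.
The forward bearing on arrival equals the back-azimuth from the destination plus 180°.
Back-azimuth from P₂ (18.21°, 153.58°) to P₁ (80.94°, -37.96°), with Δλ' = λ₁ − λ₂ = -191.54°: atan2( sin Δλ' cos φ₁ , cos φ₂ sin φ₁ − sin φ₂ cos φ₁ cos Δλ' ) = 1.83°.
Final bearing = (1.83° + 180°) mod 360° = 181.83°.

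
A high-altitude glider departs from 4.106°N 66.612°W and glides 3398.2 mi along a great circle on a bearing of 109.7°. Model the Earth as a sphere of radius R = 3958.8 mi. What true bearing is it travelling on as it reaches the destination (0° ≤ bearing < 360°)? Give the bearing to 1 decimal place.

Angular distance δ = d/R = 3398.2 / 3958.8 = 0.858391 rad.
Converting: φ₁ = 0.071663 rad, θ = 1.914626 rad.
Applying the spherical law of cosines for sides, sin φ₂ = sin φ₁ cos δ + cos φ₁ sin δ cos θ = -0.207653, so φ₂ = -11.985°.
For the longitude increment, Δλ = atan2( sin θ sin δ cos φ₁, cos δ − sin φ₁ sin φ₂ ) = atan2(0.710669, 0.668524) = 46.750°.
Hence λ₂ = -66.612° + 46.750° = -19.862°.
The forward bearing on arrival equals the back-azimuth from the destination plus 180°.
Back-azimuth from P₂ (-12.0°, -19.9°) to P₁ (4.1°, -66.6°), with Δλ' = λ₁ − λ₂ = -46.8°: atan2( sin Δλ' cos φ₁ , cos φ₂ sin φ₁ − sin φ₂ cos φ₁ cos Δλ' ) = 286.3°.
Final bearing = (286.3° + 180°) mod 360° = 106.3°.

final bearing 106.3°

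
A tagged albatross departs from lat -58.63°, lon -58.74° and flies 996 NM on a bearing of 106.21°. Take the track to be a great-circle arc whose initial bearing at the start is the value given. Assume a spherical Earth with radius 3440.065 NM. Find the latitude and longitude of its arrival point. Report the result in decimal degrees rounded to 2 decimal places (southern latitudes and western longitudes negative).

δ = 996/3440.065 = 0.289529 rad (16.5888°).
With φ₁ = -58.63° = -1.023287 rad and θ = 106.21° = 1.853714 rad:
Destination latitude: φ₂ = arcsin( sin φ₁ cos δ + cos φ₁ sin δ cos θ ) = arcsin(-0.859775) = -59.29°.
Then Δλ = atan2(0.142713, 0.224282) = 0.566690 rad, from sin θ sin δ cos φ₁ over cos δ − sin φ₁ sin φ₂.
Hence λ₂ = -58.74° + 32.47° = -26.27°.

latitude -59.29°, longitude -26.27°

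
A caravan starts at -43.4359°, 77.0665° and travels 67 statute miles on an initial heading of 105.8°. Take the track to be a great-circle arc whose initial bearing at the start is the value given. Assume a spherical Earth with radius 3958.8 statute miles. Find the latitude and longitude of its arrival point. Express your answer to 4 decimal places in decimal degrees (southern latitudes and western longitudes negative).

latitude -43.6927°, longitude 78.3570°

Angular distance δ = d/R = 67 / 3958.8 = 0.016924 rad.
With φ₁ = -43.4359° = -0.758099 rad and θ = 105.8° = 1.846558 rad:
sin φ₂ = sin φ₁ cos δ + cos φ₁ sin δ cos θ = (-0.687543)(0.999857) + (0.726144)(0.016924)(-0.272280) = -0.690790
φ₂ = asin(-0.690790) = -0.762581 rad = -43.6927°.
Δλ = atan2( sin θ sin δ cos φ₁ , cos δ − sin φ₁ sin φ₂ ) = atan2(0.011825, 0.524909) = 0.022523 rad = 1.2905°.
Hence λ₂ = 77.0665° + 1.2905° = 78.3570°.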